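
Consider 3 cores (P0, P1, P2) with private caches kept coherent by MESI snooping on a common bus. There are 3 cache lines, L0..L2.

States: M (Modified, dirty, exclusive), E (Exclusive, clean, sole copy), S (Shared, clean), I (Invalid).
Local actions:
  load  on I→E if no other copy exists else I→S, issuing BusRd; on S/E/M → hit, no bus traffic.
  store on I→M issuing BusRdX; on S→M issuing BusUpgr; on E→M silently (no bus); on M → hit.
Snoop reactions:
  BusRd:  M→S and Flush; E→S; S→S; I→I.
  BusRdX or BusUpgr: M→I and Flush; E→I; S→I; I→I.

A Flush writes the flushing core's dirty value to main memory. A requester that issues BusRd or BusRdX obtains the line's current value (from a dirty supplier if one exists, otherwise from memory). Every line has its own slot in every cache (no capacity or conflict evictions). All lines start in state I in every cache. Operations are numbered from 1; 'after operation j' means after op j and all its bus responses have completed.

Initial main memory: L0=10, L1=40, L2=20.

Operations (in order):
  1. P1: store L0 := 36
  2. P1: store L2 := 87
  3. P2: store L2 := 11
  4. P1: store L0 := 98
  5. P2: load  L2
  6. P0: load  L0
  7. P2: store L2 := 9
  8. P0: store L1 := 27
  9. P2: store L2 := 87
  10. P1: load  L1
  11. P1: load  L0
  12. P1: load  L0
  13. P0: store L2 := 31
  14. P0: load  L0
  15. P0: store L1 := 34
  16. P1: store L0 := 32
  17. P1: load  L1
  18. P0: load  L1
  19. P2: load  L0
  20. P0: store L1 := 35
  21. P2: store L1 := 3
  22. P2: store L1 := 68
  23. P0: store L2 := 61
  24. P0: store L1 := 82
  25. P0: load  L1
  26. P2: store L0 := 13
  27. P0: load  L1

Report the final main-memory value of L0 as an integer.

  op1 P1: store L0 := 36 → I/M/I on L0; bus BusRdX; mem=10
  op2 P1: store L2 := 87 → I/M/I on L2; bus BusRdX; mem=20
  op3 P2: store L2 := 11 → I/I/M on L2; bus BusRdX Flush; mem=87
  op4 P1: store L0 := 98 → I/M/I on L0; bus (none); mem=10
  op5 P2: load  L2 → I/I/M on L2; bus (none); mem=87
  op6 P0: load  L0 → S/S/I on L0; bus BusRd Flush; mem=98
  op7 P2: store L2 := 9 → I/I/M on L2; bus (none); mem=87
  op8 P0: store L1 := 27 → M/I/I on L1; bus BusRdX; mem=40
  op9 P2: store L2 := 87 → I/I/M on L2; bus (none); mem=87
  op10 P1: load  L1 → S/S/I on L1; bus BusRd Flush; mem=27
  op11 P1: load  L0 → S/S/I on L0; bus (none); mem=98
  op12 P1: load  L0 → S/S/I on L0; bus (none); mem=98
  op13 P0: store L2 := 31 → M/I/I on L2; bus BusRdX Flush; mem=87
  op14 P0: load  L0 → S/S/I on L0; bus (none); mem=98
  op15 P0: store L1 := 34 → M/I/I on L1; bus BusUpgr; mem=27
  op16 P1: store L0 := 32 → I/M/I on L0; bus BusUpgr; mem=98
  op17 P1: load  L1 → S/S/I on L1; bus BusRd Flush; mem=34
  op18 P0: load  L1 → S/S/I on L1; bus (none); mem=34
  op19 P2: load  L0 → I/S/S on L0; bus BusRd Flush; mem=32
  op20 P0: store L1 := 35 → M/I/I on L1; bus BusUpgr; mem=34
  op21 P2: store L1 := 3 → I/I/M on L1; bus BusRdX Flush; mem=35
  op22 P2: store L1 := 68 → I/I/M on L1; bus (none); mem=35
  op23 P0: store L2 := 61 → M/I/I on L2; bus (none); mem=87
  op24 P0: store L1 := 82 → M/I/I on L1; bus BusRdX Flush; mem=68
  op25 P0: load  L1 → M/I/I on L1; bus (none); mem=68
  op26 P2: store L0 := 13 → I/I/M on L0; bus BusUpgr; mem=32
  op27 P0: load  L1 → M/I/I on L1; bus (none); mem=68

memory[L0] = 32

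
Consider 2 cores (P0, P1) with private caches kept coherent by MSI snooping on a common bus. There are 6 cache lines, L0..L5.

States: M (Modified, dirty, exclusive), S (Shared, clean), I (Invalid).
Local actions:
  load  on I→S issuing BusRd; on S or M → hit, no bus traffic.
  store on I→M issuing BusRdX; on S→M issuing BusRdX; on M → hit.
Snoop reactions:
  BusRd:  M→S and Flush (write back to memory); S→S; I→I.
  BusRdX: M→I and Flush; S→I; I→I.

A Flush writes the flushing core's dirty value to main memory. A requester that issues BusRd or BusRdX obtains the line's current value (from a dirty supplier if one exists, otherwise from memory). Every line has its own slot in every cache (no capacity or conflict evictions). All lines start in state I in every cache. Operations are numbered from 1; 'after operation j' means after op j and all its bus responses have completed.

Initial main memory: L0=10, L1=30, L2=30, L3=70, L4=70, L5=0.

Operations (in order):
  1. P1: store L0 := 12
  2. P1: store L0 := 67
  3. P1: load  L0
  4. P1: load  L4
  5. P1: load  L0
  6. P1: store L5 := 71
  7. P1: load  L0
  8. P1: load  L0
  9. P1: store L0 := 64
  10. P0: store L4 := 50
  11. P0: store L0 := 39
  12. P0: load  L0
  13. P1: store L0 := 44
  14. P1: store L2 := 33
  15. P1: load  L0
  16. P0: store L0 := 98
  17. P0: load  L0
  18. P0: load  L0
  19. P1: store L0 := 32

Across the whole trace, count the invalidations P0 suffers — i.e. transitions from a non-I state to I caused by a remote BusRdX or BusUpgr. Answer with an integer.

[1] P1: store L0 := 12 | P0:I, P1:M(12) | bus: BusRdX
[2] P1: store L0 := 67 | P0:I, P1:M(67) | bus: none
[3] P1: load  L0 | P0:I, P1:M(67) | bus: none
[4] P1: load  L4 | P0:I, P1:S(70) | bus: BusRd
[5] P1: load  L0 | P0:I, P1:M(67) | bus: none
[6] P1: store L5 := 71 | P0:I, P1:M(71) | bus: BusRdX
[7] P1: load  L0 | P0:I, P1:M(67) | bus: none
[8] P1: load  L0 | P0:I, P1:M(67) | bus: none
[9] P1: store L0 := 64 | P0:I, P1:M(64) | bus: none
[10] P0: store L4 := 50 | P0:M(50), P1:I | bus: BusRdX
[11] P0: store L0 := 39 | P0:M(39), P1:I | bus: BusRdX,Flush
[12] P0: load  L0 | P0:M(39), P1:I | bus: none
[13] P1: store L0 := 44 | P0:I, P1:M(44) | bus: BusRdX,Flush
[14] P1: store L2 := 33 | P0:I, P1:M(33) | bus: BusRdX
[15] P1: load  L0 | P0:I, P1:M(44) | bus: none
[16] P0: store L0 := 98 | P0:M(98), P1:I | bus: BusRdX,Flush
[17] P0: load  L0 | P0:M(98), P1:I | bus: none
[18] P0: load  L0 | P0:M(98), P1:I | bus: none
[19] P1: store L0 := 32 | P0:I, P1:M(32) | bus: BusRdX,Flush

invalidations = 2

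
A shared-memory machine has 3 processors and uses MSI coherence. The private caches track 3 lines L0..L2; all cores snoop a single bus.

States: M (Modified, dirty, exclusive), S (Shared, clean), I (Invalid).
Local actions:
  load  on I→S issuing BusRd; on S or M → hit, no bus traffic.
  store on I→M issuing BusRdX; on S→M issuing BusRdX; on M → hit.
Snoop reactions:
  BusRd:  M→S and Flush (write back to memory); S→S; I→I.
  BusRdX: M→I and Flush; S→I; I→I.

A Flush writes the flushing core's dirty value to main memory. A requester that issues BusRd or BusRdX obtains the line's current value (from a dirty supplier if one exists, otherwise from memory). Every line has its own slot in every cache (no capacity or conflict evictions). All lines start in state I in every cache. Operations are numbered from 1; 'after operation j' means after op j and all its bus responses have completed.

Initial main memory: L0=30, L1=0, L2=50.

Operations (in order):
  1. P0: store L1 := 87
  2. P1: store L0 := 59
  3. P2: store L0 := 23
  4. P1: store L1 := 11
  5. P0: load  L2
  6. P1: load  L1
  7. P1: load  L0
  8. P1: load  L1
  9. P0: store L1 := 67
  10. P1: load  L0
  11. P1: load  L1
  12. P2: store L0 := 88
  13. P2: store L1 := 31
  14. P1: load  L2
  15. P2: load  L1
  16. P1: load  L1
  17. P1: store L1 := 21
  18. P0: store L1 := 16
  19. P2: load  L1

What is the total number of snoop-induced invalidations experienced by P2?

invalidations = 1

[1] P0: store L1 := 87 | P0:M(87), P1:I, P2:I | bus: BusRdX
[2] P1: store L0 := 59 | P0:I, P1:M(59), P2:I | bus: BusRdX
[3] P2: store L0 := 23 | P0:I, P1:I, P2:M(23) | bus: BusRdX,Flush
[4] P1: store L1 := 11 | P0:I, P1:M(11), P2:I | bus: BusRdX,Flush
[5] P0: load  L2 | P0:S(50), P1:I, P2:I | bus: BusRd
[6] P1: load  L1 | P0:I, P1:M(11), P2:I | bus: none
[7] P1: load  L0 | P0:I, P1:S(23), P2:S(23) | bus: BusRd,Flush
[8] P1: load  L1 | P0:I, P1:M(11), P2:I | bus: none
[9] P0: store L1 := 67 | P0:M(67), P1:I, P2:I | bus: BusRdX,Flush
[10] P1: load  L0 | P0:I, P1:S(23), P2:S(23) | bus: none
[11] P1: load  L1 | P0:S(67), P1:S(67), P2:I | bus: BusRd,Flush
[12] P2: store L0 := 88 | P0:I, P1:I, P2:M(88) | bus: BusRdX
[13] P2: store L1 := 31 | P0:I, P1:I, P2:M(31) | bus: BusRdX
[14] P1: load  L2 | P0:S(50), P1:S(50), P2:I | bus: BusRd
[15] P2: load  L1 | P0:I, P1:I, P2:M(31) | bus: none
[16] P1: load  L1 | P0:I, P1:S(31), P2:S(31) | bus: BusRd,Flush
[17] P1: store L1 := 21 | P0:I, P1:M(21), P2:I | bus: BusRdX
[18] P0: store L1 := 16 | P0:M(16), P1:I, P2:I | bus: BusRdX,Flush
[19] P2: load  L1 | P0:S(16), P1:I, P2:S(16) | bus: BusRd,Flush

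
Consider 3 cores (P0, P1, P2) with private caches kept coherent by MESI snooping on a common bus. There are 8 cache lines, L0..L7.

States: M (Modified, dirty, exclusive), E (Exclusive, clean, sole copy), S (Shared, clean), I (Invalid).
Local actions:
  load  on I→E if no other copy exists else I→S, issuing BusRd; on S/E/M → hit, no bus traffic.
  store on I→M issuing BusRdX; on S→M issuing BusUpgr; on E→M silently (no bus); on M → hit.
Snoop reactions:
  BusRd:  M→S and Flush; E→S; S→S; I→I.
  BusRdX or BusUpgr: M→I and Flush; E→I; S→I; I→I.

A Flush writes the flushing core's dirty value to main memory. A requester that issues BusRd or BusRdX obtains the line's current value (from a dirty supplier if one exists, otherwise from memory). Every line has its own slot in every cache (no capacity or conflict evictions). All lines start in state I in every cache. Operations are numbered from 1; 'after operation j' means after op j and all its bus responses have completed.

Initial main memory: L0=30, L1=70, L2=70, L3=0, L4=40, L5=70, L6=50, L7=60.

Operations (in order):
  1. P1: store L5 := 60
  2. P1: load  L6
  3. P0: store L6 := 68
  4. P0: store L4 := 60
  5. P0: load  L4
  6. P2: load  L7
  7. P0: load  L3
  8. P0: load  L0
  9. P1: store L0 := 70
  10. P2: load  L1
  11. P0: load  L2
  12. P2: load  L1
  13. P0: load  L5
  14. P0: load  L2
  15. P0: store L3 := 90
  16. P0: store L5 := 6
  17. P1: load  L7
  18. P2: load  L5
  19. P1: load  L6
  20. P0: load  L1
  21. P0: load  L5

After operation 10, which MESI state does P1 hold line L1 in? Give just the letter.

state = I

1. P1: store L5 := 60  bus=[BusRdX]  L5: P0=I P1=M P2=I  mem[L5]=70
2. P1: load  L6  bus=[BusRd]  L6: P0=I P1=E P2=I  mem[L6]=50
3. P0: store L6 := 68  bus=[BusRdX]  L6: P0=M P1=I P2=I  mem[L6]=50
4. P0: store L4 := 60  bus=[BusRdX]  L4: P0=M P1=I P2=I  mem[L4]=40
5. P0: load  L4  bus=[-]  L4: P0=M P1=I P2=I  mem[L4]=40
6. P2: load  L7  bus=[BusRd]  L7: P0=I P1=I P2=E  mem[L7]=60
7. P0: load  L3  bus=[BusRd]  L3: P0=E P1=I P2=I  mem[L3]=0
8. P0: load  L0  bus=[BusRd]  L0: P0=E P1=I P2=I  mem[L0]=30
9. P1: store L0 := 70  bus=[BusRdX]  L0: P0=I P1=M P2=I  mem[L0]=30
10. P2: load  L1  bus=[BusRd]  L1: P0=I P1=I P2=E  mem[L1]=70
11. P0: load  L2  bus=[BusRd]  L2: P0=E P1=I P2=I  mem[L2]=70
12. P2: load  L1  bus=[-]  L1: P0=I P1=I P2=E  mem[L1]=70
13. P0: load  L5  bus=[BusRd,Flush]  L5: P0=S P1=S P2=I  mem[L5]=60
14. P0: load  L2  bus=[-]  L2: P0=E P1=I P2=I  mem[L2]=70
15. P0: store L3 := 90  bus=[-]  L3: P0=M P1=I P2=I  mem[L3]=0
16. P0: store L5 := 6  bus=[BusUpgr]  L5: P0=M P1=I P2=I  mem[L5]=60
17. P1: load  L7  bus=[BusRd]  L7: P0=I P1=S P2=S  mem[L7]=60
18. P2: load  L5  bus=[BusRd,Flush]  L5: P0=S P1=I P2=S  mem[L5]=6
19. P1: load  L6  bus=[BusRd,Flush]  L6: P0=S P1=S P2=I  mem[L6]=68
20. P0: load  L1  bus=[BusRd]  L1: P0=S P1=I P2=S  mem[L1]=70
21. P0: load  L5  bus=[-]  L5: P0=S P1=I P2=S  mem[L5]=6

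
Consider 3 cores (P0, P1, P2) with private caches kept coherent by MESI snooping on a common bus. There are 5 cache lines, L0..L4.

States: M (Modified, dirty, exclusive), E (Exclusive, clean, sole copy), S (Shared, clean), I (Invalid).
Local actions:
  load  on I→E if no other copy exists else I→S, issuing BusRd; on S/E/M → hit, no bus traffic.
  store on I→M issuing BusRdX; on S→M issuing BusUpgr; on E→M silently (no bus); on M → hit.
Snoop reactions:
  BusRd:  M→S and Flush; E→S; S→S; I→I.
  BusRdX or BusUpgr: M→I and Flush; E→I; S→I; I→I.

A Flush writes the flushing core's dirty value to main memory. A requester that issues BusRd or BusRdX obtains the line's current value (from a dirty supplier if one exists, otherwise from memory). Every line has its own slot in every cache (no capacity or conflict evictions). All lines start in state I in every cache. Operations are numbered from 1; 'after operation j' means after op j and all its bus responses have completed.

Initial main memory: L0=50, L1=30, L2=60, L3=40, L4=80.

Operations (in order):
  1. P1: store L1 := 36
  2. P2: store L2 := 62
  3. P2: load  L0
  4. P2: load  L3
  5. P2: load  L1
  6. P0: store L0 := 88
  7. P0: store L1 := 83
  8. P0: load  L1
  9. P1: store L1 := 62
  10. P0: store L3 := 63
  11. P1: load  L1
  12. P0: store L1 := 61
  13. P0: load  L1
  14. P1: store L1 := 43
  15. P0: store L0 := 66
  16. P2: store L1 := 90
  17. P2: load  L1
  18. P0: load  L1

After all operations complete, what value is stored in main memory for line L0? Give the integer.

memory[L0] = 50

  op1 P1: store L1 := 36 → I/M/I on L1; bus BusRdX; mem=30
  op2 P2: store L2 := 62 → I/I/M on L2; bus BusRdX; mem=60
  op3 P2: load  L0 → I/I/E on L0; bus BusRd; mem=50
  op4 P2: load  L3 → I/I/E on L3; bus BusRd; mem=40
  op5 P2: load  L1 → I/S/S on L1; bus BusRd Flush; mem=36
  op6 P0: store L0 := 88 → M/I/I on L0; bus BusRdX; mem=50
  op7 P0: store L1 := 83 → M/I/I on L1; bus BusRdX; mem=36
  op8 P0: load  L1 → M/I/I on L1; bus (none); mem=36
  op9 P1: store L1 := 62 → I/M/I on L1; bus BusRdX Flush; mem=83
  op10 P0: store L3 := 63 → M/I/I on L3; bus BusRdX; mem=40
  op11 P1: load  L1 → I/M/I on L1; bus (none); mem=83
  op12 P0: store L1 := 61 → M/I/I on L1; bus BusRdX Flush; mem=62
  op13 P0: load  L1 → M/I/I on L1; bus (none); mem=62
  op14 P1: store L1 := 43 → I/M/I on L1; bus BusRdX Flush; mem=61
  op15 P0: store L0 := 66 → M/I/I on L0; bus (none); mem=50
  op16 P2: store L1 := 90 → I/I/M on L1; bus BusRdX Flush; mem=43
  op17 P2: load  L1 → I/I/M on L1; bus (none); mem=43
  op18 P0: load  L1 → S/I/S on L1; bus BusRd Flush; mem=90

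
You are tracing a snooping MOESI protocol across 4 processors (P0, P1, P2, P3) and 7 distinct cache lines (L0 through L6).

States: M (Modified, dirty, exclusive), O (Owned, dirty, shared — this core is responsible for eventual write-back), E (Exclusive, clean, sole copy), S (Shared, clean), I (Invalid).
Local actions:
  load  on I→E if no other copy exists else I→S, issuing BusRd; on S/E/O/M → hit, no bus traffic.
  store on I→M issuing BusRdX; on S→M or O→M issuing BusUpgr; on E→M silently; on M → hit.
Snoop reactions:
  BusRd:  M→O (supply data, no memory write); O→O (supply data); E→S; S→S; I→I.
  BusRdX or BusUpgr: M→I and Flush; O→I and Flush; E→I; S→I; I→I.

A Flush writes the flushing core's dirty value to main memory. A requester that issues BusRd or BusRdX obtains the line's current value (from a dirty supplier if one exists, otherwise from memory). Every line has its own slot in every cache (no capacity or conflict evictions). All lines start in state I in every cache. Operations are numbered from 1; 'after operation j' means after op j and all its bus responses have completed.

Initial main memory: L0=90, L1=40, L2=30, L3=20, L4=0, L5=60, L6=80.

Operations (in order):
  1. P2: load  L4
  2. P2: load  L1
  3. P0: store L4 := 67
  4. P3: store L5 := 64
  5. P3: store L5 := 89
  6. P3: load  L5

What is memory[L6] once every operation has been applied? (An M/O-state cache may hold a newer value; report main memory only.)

1. P2: load  L4  bus=[BusRd]  L4: P0=I P1=I P2=E P3=I  mem[L4]=0
2. P2: load  L1  bus=[BusRd]  L1: P0=I P1=I P2=E P3=I  mem[L1]=40
3. P0: store L4 := 67  bus=[BusRdX]  L4: P0=M P1=I P2=I P3=I  mem[L4]=0
4. P3: store L5 := 64  bus=[BusRdX]  L5: P0=I P1=I P2=I P3=M  mem[L5]=60
5. P3: store L5 := 89  bus=[-]  L5: P0=I P1=I P2=I P3=M  mem[L5]=60
6. P3: load  L5  bus=[-]  L5: P0=I P1=I P2=I P3=M  mem[L5]=60

memory[L6] = 80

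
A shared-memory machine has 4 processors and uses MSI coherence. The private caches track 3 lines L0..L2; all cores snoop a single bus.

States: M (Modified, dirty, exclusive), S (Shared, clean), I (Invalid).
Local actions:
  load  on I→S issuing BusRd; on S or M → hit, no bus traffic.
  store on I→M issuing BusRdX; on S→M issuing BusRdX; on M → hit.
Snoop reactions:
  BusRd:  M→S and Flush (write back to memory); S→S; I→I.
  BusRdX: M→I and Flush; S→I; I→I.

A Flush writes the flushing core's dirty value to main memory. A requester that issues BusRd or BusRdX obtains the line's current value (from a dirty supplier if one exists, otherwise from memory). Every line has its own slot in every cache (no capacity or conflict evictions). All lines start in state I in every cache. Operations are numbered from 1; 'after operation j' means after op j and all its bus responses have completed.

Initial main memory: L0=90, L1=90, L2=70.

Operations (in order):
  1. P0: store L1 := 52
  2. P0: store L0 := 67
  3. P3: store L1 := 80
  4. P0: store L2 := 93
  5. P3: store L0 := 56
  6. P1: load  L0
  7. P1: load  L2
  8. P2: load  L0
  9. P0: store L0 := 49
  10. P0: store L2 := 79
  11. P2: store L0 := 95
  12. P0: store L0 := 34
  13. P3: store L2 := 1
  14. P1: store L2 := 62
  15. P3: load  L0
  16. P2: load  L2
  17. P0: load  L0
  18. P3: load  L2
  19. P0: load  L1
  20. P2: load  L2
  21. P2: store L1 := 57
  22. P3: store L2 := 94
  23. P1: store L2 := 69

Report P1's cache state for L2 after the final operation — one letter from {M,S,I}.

step 1: P0: store L1 := 52  ⟶  MIII  (L1)  txn=BusRdX  M[L1]=90
step 2: P0: store L0 := 67  ⟶  MIII  (L0)  txn=BusRdX  M[L0]=90
step 3: P3: store L1 := 80  ⟶  IIIM  (L1)  txn=BusRdX+Flush  M[L1]=52
step 4: P0: store L2 := 93  ⟶  MIII  (L2)  txn=BusRdX  M[L2]=70
step 5: P3: store L0 := 56  ⟶  IIIM  (L0)  txn=BusRdX+Flush  M[L0]=67
step 6: P1: load  L0  ⟶  ISIS  (L0)  txn=BusRd+Flush  M[L0]=56
step 7: P1: load  L2  ⟶  SSII  (L2)  txn=BusRd+Flush  M[L2]=93
step 8: P2: load  L0  ⟶  ISSS  (L0)  txn=BusRd  M[L0]=56
step 9: P0: store L0 := 49  ⟶  MIII  (L0)  txn=BusRdX  M[L0]=56
step 10: P0: store L2 := 79  ⟶  MIII  (L2)  txn=BusRdX  M[L2]=93
step 11: P2: store L0 := 95  ⟶  IIMI  (L0)  txn=BusRdX+Flush  M[L0]=49
step 12: P0: store L0 := 34  ⟶  MIII  (L0)  txn=BusRdX+Flush  M[L0]=95
step 13: P3: store L2 := 1  ⟶  IIIM  (L2)  txn=BusRdX+Flush  M[L2]=79
step 14: P1: store L2 := 62  ⟶  IMII  (L2)  txn=BusRdX+Flush  M[L2]=1
step 15: P3: load  L0  ⟶  SIIS  (L0)  txn=BusRd+Flush  M[L0]=34
step 16: P2: load  L2  ⟶  ISSI  (L2)  txn=BusRd+Flush  M[L2]=62
step 17: P0: load  L0  ⟶  SIIS  (L0)  txn=∅  M[L0]=34
step 18: P3: load  L2  ⟶  ISSS  (L2)  txn=BusRd  M[L2]=62
step 19: P0: load  L1  ⟶  SIIS  (L1)  txn=BusRd+Flush  M[L1]=80
step 20: P2: load  L2  ⟶  ISSS  (L2)  txn=∅  M[L2]=62
step 21: P2: store L1 := 57  ⟶  IIMI  (L1)  txn=BusRdX  M[L1]=80
step 22: P3: store L2 := 94  ⟶  IIIM  (L2)  txn=BusRdX  M[L2]=62
step 23: P1: store L2 := 69  ⟶  IMII  (L2)  txn=BusRdX+Flush  M[L2]=94

state = M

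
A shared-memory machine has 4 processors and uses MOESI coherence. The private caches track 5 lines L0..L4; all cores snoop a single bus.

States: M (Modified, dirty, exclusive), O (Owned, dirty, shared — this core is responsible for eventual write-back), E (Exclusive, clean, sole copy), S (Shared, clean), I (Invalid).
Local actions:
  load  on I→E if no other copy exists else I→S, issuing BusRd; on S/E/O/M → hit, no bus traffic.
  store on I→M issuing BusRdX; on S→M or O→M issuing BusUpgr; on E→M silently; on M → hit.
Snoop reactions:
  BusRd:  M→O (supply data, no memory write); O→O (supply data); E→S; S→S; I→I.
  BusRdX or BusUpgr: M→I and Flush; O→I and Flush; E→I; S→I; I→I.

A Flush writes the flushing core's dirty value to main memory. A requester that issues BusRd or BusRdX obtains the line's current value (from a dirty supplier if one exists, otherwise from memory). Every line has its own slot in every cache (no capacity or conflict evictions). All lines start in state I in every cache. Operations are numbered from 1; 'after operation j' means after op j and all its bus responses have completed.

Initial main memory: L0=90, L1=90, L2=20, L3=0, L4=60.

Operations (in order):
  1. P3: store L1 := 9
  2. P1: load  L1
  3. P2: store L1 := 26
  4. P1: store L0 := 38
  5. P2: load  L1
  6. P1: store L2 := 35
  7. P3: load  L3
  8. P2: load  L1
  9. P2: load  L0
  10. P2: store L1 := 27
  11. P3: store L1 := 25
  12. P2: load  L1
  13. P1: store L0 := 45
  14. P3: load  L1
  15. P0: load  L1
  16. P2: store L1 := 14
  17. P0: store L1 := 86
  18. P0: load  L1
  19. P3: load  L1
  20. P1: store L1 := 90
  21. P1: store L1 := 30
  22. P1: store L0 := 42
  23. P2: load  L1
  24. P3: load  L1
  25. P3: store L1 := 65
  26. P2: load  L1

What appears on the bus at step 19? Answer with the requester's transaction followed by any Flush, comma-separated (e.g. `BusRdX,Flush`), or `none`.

1. P3: store L1 := 9  bus=[BusRdX]  L1: P0=I P1=I P2=I P3=M  mem[L1]=90
2. P1: load  L1  bus=[BusRd]  L1: P0=I P1=S P2=I P3=O  mem[L1]=90
3. P2: store L1 := 26  bus=[BusRdX,Flush]  L1: P0=I P1=I P2=M P3=I  mem[L1]=9
4. P1: store L0 := 38  bus=[BusRdX]  L0: P0=I P1=M P2=I P3=I  mem[L0]=90
5. P2: load  L1  bus=[-]  L1: P0=I P1=I P2=M P3=I  mem[L1]=9
6. P1: store L2 := 35  bus=[BusRdX]  L2: P0=I P1=M P2=I P3=I  mem[L2]=20
7. P3: load  L3  bus=[BusRd]  L3: P0=I P1=I P2=I P3=E  mem[L3]=0
8. P2: load  L1  bus=[-]  L1: P0=I P1=I P2=M P3=I  mem[L1]=9
9. P2: load  L0  bus=[BusRd]  L0: P0=I P1=O P2=S P3=I  mem[L0]=90
10. P2: store L1 := 27  bus=[-]  L1: P0=I P1=I P2=M P3=I  mem[L1]=9
11. P3: store L1 := 25  bus=[BusRdX,Flush]  L1: P0=I P1=I P2=I P3=M  mem[L1]=27
12. P2: load  L1  bus=[BusRd]  L1: P0=I P1=I P2=S P3=O  mem[L1]=27
13. P1: store L0 := 45  bus=[BusUpgr]  L0: P0=I P1=M P2=I P3=I  mem[L0]=90
14. P3: load  L1  bus=[-]  L1: P0=I P1=I P2=S P3=O  mem[L1]=27
15. P0: load  L1  bus=[BusRd]  L1: P0=S P1=I P2=S P3=O  mem[L1]=27
16. P2: store L1 := 14  bus=[BusUpgr,Flush]  L1: P0=I P1=I P2=M P3=I  mem[L1]=25
17. P0: store L1 := 86  bus=[BusRdX,Flush]  L1: P0=M P1=I P2=I P3=I  mem[L1]=14
18. P0: load  L1  bus=[-]  L1: P0=M P1=I P2=I P3=I  mem[L1]=14
19. P3: load  L1  bus=[BusRd]  L1: P0=O P1=I P2=I P3=S  mem[L1]=14
20. P1: store L1 := 90  bus=[BusRdX,Flush]  L1: P0=I P1=M P2=I P3=I  mem[L1]=86
21. P1: store L1 := 30  bus=[-]  L1: P0=I P1=M P2=I P3=I  mem[L1]=86
22. P1: store L0 := 42  bus=[-]  L0: P0=I P1=M P2=I P3=I  mem[L0]=90
23. P2: load  L1  bus=[BusRd]  L1: P0=I P1=O P2=S P3=I  mem[L1]=86
24. P3: load  L1  bus=[BusRd]  L1: P0=I P1=O P2=S P3=S  mem[L1]=86
25. P3: store L1 := 65  bus=[BusUpgr,Flush]  L1: P0=I P1=I P2=I P3=M  mem[L1]=30
26. P2: load  L1  bus=[BusRd]  L1: P0=I P1=I P2=S P3=O  mem[L1]=30

bus = BusRd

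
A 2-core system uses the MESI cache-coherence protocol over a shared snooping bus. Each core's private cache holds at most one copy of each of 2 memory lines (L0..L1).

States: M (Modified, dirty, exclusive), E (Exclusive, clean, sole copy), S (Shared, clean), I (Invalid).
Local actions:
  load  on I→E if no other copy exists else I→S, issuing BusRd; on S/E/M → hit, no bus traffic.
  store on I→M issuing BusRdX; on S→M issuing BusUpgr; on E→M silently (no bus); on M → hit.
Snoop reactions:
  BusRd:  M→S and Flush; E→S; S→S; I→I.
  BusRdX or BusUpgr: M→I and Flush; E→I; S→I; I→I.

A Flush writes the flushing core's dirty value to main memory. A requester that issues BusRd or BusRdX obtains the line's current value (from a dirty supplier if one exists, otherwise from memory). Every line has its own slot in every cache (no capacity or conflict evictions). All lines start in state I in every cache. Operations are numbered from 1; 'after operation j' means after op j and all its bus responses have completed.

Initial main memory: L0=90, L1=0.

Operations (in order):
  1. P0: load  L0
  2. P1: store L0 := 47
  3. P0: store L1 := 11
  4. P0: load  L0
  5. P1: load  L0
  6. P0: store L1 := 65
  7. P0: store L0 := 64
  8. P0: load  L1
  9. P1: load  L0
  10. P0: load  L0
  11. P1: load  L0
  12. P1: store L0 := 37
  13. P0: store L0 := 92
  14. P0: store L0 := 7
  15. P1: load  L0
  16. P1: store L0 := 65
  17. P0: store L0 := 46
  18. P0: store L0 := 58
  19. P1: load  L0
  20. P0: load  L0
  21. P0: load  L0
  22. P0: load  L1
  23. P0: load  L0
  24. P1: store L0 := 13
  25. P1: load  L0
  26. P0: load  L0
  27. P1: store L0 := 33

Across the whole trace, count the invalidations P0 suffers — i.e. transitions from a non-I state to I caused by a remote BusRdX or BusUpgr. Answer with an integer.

invalidations = 5

1. P0: load  L0  bus=[BusRd]  L0: P0=E P1=I  mem[L0]=90
2. P1: store L0 := 47  bus=[BusRdX]  L0: P0=I P1=M  mem[L0]=90
3. P0: store L1 := 11  bus=[BusRdX]  L1: P0=M P1=I  mem[L1]=0
4. P0: load  L0  bus=[BusRd,Flush]  L0: P0=S P1=S  mem[L0]=47
5. P1: load  L0  bus=[-]  L0: P0=S P1=S  mem[L0]=47
6. P0: store L1 := 65  bus=[-]  L1: P0=M P1=I  mem[L1]=0
7. P0: store L0 := 64  bus=[BusUpgr]  L0: P0=M P1=I  mem[L0]=47
8. P0: load  L1  bus=[-]  L1: P0=M P1=I  mem[L1]=0
9. P1: load  L0  bus=[BusRd,Flush]  L0: P0=S P1=S  mem[L0]=64
10. P0: load  L0  bus=[-]  L0: P0=S P1=S  mem[L0]=64
11. P1: load  L0  bus=[-]  L0: P0=S P1=S  mem[L0]=64
12. P1: store L0 := 37  bus=[BusUpgr]  L0: P0=I P1=M  mem[L0]=64
13. P0: store L0 := 92  bus=[BusRdX,Flush]  L0: P0=M P1=I  mem[L0]=37
14. P0: store L0 := 7  bus=[-]  L0: P0=M P1=I  mem[L0]=37
15. P1: load  L0  bus=[BusRd,Flush]  L0: P0=S P1=S  mem[L0]=7
16. P1: store L0 := 65  bus=[BusUpgr]  L0: P0=I P1=M  mem[L0]=7
17. P0: store L0 := 46  bus=[BusRdX,Flush]  L0: P0=M P1=I  mem[L0]=65
18. P0: store L0 := 58  bus=[-]  L0: P0=M P1=I  mem[L0]=65
19. P1: load  L0  bus=[BusRd,Flush]  L0: P0=S P1=S  mem[L0]=58
20. P0: load  L0  bus=[-]  L0: P0=S P1=S  mem[L0]=58
21. P0: load  L0  bus=[-]  L0: P0=S P1=S  mem[L0]=58
22. P0: load  L1  bus=[-]  L1: P0=M P1=I  mem[L1]=0
23. P0: load  L0  bus=[-]  L0: P0=S P1=S  mem[L0]=58
24. P1: store L0 := 13  bus=[BusUpgr]  L0: P0=I P1=M  mem[L0]=58
25. P1: load  L0  bus=[-]  L0: P0=I P1=M  mem[L0]=58
26. P0: load  L0  bus=[BusRd,Flush]  L0: P0=S P1=S  mem[L0]=13
27. P1: store L0 := 33  bus=[BusUpgr]  L0: P0=I P1=M  mem[L0]=13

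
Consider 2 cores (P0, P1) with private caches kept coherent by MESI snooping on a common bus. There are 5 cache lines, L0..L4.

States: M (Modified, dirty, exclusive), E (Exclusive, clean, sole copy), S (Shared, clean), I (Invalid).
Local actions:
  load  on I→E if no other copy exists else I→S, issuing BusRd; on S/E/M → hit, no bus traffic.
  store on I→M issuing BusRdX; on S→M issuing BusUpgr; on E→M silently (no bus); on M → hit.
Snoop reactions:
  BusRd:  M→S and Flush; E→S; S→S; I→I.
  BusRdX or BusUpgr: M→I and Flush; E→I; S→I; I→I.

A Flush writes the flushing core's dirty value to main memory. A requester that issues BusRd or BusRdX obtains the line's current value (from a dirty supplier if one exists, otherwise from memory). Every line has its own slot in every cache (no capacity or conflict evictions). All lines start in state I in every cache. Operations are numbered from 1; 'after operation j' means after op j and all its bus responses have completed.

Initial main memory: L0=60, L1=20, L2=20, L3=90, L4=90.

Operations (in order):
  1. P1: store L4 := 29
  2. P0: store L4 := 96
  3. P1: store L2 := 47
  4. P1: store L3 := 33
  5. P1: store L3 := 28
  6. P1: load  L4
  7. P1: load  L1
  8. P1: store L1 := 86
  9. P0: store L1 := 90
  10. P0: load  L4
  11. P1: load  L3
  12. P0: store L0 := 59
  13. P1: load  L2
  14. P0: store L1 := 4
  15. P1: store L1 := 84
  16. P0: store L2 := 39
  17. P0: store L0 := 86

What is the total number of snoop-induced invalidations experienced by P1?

step 1: P1: store L4 := 29  ⟶  IM  (L4)  txn=BusRdX  M[L4]=90
step 2: P0: store L4 := 96  ⟶  MI  (L4)  txn=BusRdX+Flush  M[L4]=29
step 3: P1: store L2 := 47  ⟶  IM  (L2)  txn=BusRdX  M[L2]=20
step 4: P1: store L3 := 33  ⟶  IM  (L3)  txn=BusRdX  M[L3]=90
step 5: P1: store L3 := 28  ⟶  IM  (L3)  txn=∅  M[L3]=90
step 6: P1: load  L4  ⟶  SS  (L4)  txn=BusRd+Flush  M[L4]=96
step 7: P1: load  L1  ⟶  IE  (L1)  txn=BusRd  M[L1]=20
step 8: P1: store L1 := 86  ⟶  IM  (L1)  txn=∅  M[L1]=20
step 9: P0: store L1 := 90  ⟶  MI  (L1)  txn=BusRdX+Flush  M[L1]=86
step 10: P0: load  L4  ⟶  SS  (L4)  txn=∅  M[L4]=96
step 11: P1: load  L3  ⟶  IM  (L3)  txn=∅  M[L3]=90
step 12: P0: store L0 := 59  ⟶  MI  (L0)  txn=BusRdX  M[L0]=60
step 13: P1: load  L2  ⟶  IM  (L2)  txn=∅  M[L2]=20
step 14: P0: store L1 := 4  ⟶  MI  (L1)  txn=∅  M[L1]=86
step 15: P1: store L1 := 84  ⟶  IM  (L1)  txn=BusRdX+Flush  M[L1]=4
step 16: P0: store L2 := 39  ⟶  MI  (L2)  txn=BusRdX+Flush  M[L2]=47
step 17: P0: store L0 := 86  ⟶  MI  (L0)  txn=∅  M[L0]=60

invalidations = 3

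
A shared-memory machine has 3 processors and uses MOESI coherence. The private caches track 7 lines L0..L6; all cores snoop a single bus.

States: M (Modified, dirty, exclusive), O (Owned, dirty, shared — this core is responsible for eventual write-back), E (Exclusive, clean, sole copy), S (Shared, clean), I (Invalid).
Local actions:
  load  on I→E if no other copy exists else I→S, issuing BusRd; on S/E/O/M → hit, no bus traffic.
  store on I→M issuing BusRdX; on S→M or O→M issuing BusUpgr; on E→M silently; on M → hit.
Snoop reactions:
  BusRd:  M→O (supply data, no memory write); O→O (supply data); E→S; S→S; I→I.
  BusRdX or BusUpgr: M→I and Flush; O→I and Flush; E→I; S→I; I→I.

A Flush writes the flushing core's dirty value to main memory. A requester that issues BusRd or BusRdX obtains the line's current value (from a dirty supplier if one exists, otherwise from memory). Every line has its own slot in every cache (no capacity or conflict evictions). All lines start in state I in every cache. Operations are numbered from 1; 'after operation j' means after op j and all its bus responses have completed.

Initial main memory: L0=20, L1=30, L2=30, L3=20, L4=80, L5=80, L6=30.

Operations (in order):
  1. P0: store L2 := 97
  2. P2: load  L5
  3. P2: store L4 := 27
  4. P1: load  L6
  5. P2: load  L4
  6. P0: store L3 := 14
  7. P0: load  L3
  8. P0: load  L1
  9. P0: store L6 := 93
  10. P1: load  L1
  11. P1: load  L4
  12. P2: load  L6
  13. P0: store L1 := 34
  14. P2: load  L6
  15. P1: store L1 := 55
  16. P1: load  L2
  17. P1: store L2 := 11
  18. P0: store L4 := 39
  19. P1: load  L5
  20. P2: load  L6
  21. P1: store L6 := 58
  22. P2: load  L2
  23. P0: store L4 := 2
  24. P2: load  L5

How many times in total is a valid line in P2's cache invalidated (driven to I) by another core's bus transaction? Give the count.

1. P0: store L2 := 97  bus=[BusRdX]  L2: P0=M P1=I P2=I  mem[L2]=30
2. P2: load  L5  bus=[BusRd]  L5: P0=I P1=I P2=E  mem[L5]=80
3. P2: store L4 := 27  bus=[BusRdX]  L4: P0=I P1=I P2=M  mem[L4]=80
4. P1: load  L6  bus=[BusRd]  L6: P0=I P1=E P2=I  mem[L6]=30
5. P2: load  L4  bus=[-]  L4: P0=I P1=I P2=M  mem[L4]=80
6. P0: store L3 := 14  bus=[BusRdX]  L3: P0=M P1=I P2=I  mem[L3]=20
7. P0: load  L3  bus=[-]  L3: P0=M P1=I P2=I  mem[L3]=20
8. P0: load  L1  bus=[BusRd]  L1: P0=E P1=I P2=I  mem[L1]=30
9. P0: store L6 := 93  bus=[BusRdX]  L6: P0=M P1=I P2=I  mem[L6]=30
10. P1: load  L1  bus=[BusRd]  L1: P0=S P1=S P2=I  mem[L1]=30
11. P1: load  L4  bus=[BusRd]  L4: P0=I P1=S P2=O  mem[L4]=80
12. P2: load  L6  bus=[BusRd]  L6: P0=O P1=I P2=S  mem[L6]=30
13. P0: store L1 := 34  bus=[BusUpgr]  L1: P0=M P1=I P2=I  mem[L1]=30
14. P2: load  L6  bus=[-]  L6: P0=O P1=I P2=S  mem[L6]=30
15. P1: store L1 := 55  bus=[BusRdX,Flush]  L1: P0=I P1=M P2=I  mem[L1]=34
16. P1: load  L2  bus=[BusRd]  L2: P0=O P1=S P2=I  mem[L2]=30
17. P1: store L2 := 11  bus=[BusUpgr,Flush]  L2: P0=I P1=M P2=I  mem[L2]=97
18. P0: store L4 := 39  bus=[BusRdX,Flush]  L4: P0=M P1=I P2=I  mem[L4]=27
19. P1: load  L5  bus=[BusRd]  L5: P0=I P1=S P2=S  mem[L5]=80
20. P2: load  L6  bus=[-]  L6: P0=O P1=I P2=S  mem[L6]=30
21. P1: store L6 := 58  bus=[BusRdX,Flush]  L6: P0=I P1=M P2=I  mem[L6]=93
22. P2: load  L2  bus=[BusRd]  L2: P0=I P1=O P2=S  mem[L2]=97
23. P0: store L4 := 2  bus=[-]  L4: P0=M P1=I P2=I  mem[L4]=27
24. P2: load  L5  bus=[-]  L5: P0=I P1=S P2=S  mem[L5]=80

invalidations = 2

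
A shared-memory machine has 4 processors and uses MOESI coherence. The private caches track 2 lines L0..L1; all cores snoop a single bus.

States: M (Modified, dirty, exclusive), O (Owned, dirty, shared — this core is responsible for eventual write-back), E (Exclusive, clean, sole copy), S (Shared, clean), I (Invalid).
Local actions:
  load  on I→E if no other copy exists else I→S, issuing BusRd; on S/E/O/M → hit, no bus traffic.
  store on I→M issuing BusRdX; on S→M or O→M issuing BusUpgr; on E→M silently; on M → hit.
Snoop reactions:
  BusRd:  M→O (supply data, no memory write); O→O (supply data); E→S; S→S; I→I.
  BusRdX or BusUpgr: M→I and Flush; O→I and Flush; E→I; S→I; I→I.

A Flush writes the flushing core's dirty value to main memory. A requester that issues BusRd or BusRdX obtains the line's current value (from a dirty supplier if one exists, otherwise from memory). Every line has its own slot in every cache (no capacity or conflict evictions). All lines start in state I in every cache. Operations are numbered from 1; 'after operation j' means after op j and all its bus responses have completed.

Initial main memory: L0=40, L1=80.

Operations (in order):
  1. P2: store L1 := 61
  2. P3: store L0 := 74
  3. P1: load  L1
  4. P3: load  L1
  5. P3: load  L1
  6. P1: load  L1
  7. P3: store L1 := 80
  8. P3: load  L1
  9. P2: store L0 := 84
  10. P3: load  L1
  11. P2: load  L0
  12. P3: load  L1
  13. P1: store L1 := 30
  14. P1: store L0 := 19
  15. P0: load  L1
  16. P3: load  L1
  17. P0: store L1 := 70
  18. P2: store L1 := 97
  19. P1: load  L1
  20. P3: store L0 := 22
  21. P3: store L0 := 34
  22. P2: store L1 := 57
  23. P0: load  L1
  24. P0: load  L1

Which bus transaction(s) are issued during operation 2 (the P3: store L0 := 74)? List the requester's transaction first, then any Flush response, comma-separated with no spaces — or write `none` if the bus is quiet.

bus = BusRdX

[1] P2: store L1 := 61 | P0:I, P1:I, P2:M(61), P3:I | bus: BusRdX
[2] P3: store L0 := 74 | P0:I, P1:I, P2:I, P3:M(74) | bus: BusRdX
[3] P1: load  L1 | P0:I, P1:S(61), P2:O(61), P3:I | bus: BusRd
[4] P3: load  L1 | P0:I, P1:S(61), P2:O(61), P3:S(61) | bus: BusRd
[5] P3: load  L1 | P0:I, P1:S(61), P2:O(61), P3:S(61) | bus: none
[6] P1: load  L1 | P0:I, P1:S(61), P2:O(61), P3:S(61) | bus: none
[7] P3: store L1 := 80 | P0:I, P1:I, P2:I, P3:M(80) | bus: BusUpgr,Flush
[8] P3: load  L1 | P0:I, P1:I, P2:I, P3:M(80) | bus: none
[9] P2: store L0 := 84 | P0:I, P1:I, P2:M(84), P3:I | bus: BusRdX,Flush
[10] P3: load  L1 | P0:I, P1:I, P2:I, P3:M(80) | bus: none
[11] P2: load  L0 | P0:I, P1:I, P2:M(84), P3:I | bus: none
[12] P3: load  L1 | P0:I, P1:I, P2:I, P3:M(80) | bus: none
[13] P1: store L1 := 30 | P0:I, P1:M(30), P2:I, P3:I | bus: BusRdX,Flush
[14] P1: store L0 := 19 | P0:I, P1:M(19), P2:I, P3:I | bus: BusRdX,Flush
[15] P0: load  L1 | P0:S(30), P1:O(30), P2:I, P3:I | bus: BusRd
[16] P3: load  L1 | P0:S(30), P1:O(30), P2:I, P3:S(30) | bus: BusRd
[17] P0: store L1 := 70 | P0:M(70), P1:I, P2:I, P3:I | bus: BusUpgr,Flush
[18] P2: store L1 := 97 | P0:I, P1:I, P2:M(97), P3:I | bus: BusRdX,Flush
[19] P1: load  L1 | P0:I, P1:S(97), P2:O(97), P3:I | bus: BusRd
[20] P3: store L0 := 22 | P0:I, P1:I, P2:I, P3:M(22) | bus: BusRdX,Flush
[21] P3: store L0 := 34 | P0:I, P1:I, P2:I, P3:M(34) | bus: none
[22] P2: store L1 := 57 | P0:I, P1:I, P2:M(57), P3:I | bus: BusUpgr
[23] P0: load  L1 | P0:S(57), P1:I, P2:O(57), P3:I | bus: BusRd
[24] P0: load  L1 | P0:S(57), P1:I, P2:O(57), P3:I | bus: none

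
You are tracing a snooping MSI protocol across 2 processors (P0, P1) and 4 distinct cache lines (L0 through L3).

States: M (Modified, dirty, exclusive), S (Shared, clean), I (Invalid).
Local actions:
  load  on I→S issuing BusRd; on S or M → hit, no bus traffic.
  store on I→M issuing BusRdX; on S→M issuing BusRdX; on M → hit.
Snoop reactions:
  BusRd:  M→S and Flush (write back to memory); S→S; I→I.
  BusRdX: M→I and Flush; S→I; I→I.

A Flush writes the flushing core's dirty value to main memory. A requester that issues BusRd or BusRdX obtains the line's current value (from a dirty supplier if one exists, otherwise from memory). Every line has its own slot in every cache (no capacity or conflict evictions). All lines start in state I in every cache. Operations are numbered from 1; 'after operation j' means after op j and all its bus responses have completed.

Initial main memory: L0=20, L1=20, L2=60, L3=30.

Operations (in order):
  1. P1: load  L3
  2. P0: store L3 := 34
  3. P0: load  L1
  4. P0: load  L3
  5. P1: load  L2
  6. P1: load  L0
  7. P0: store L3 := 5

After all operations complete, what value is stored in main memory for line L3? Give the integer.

memory[L3] = 30

[1] P1: load  L3 | P0:I, P1:S(30) | bus: BusRd
[2] P0: store L3 := 34 | P0:M(34), P1:I | bus: BusRdX
[3] P0: load  L1 | P0:S(20), P1:I | bus: BusRd
[4] P0: load  L3 | P0:M(34), P1:I | bus: none
[5] P1: load  L2 | P0:I, P1:S(60) | bus: BusRd
[6] P1: load  L0 | P0:I, P1:S(20) | bus: BusRd
[7] P0: store L3 := 5 | P0:M(5), P1:I | bus: none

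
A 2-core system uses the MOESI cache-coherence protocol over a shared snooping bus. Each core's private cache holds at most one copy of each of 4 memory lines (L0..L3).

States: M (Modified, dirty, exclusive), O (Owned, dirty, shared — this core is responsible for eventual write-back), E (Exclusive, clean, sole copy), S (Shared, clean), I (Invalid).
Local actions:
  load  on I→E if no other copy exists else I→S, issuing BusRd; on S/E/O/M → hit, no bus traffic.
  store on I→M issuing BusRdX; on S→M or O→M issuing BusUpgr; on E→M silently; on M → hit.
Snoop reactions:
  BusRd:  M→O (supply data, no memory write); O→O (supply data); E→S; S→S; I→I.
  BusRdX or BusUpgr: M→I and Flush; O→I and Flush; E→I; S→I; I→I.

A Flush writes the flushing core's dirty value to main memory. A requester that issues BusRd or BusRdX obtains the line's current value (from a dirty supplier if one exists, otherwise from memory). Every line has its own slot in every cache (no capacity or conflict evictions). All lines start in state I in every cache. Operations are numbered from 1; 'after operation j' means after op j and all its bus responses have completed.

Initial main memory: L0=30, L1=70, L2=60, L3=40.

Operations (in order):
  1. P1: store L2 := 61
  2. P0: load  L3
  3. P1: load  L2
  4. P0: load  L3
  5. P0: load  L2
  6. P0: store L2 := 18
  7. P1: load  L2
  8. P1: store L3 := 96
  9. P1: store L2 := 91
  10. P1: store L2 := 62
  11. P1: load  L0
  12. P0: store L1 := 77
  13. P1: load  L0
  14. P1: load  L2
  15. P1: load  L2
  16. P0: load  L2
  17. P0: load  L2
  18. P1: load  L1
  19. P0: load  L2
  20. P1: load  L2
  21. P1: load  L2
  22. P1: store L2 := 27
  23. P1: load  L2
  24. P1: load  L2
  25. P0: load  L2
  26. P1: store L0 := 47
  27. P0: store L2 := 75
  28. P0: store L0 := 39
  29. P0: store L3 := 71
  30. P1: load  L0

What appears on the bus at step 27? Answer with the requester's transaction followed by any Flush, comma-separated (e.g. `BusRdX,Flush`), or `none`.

bus = BusUpgr,Flush

[1] P1: store L2 := 61 | P0:I, P1:M(61) | bus: BusRdX
[2] P0: load  L3 | P0:E(40), P1:I | bus: BusRd
[3] P1: load  L2 | P0:I, P1:M(61) | bus: none
[4] P0: load  L3 | P0:E(40), P1:I | bus: none
[5] P0: load  L2 | P0:S(61), P1:O(61) | bus: BusRd
[6] P0: store L2 := 18 | P0:M(18), P1:I | bus: BusUpgr,Flush
[7] P1: load  L2 | P0:O(18), P1:S(18) | bus: BusRd
[8] P1: store L3 := 96 | P0:I, P1:M(96) | bus: BusRdX
[9] P1: store L2 := 91 | P0:I, P1:M(91) | bus: BusUpgr,Flush
[10] P1: store L2 := 62 | P0:I, P1:M(62) | bus: none
[11] P1: load  L0 | P0:I, P1:E(30) | bus: BusRd
[12] P0: store L1 := 77 | P0:M(77), P1:I | bus: BusRdX
[13] P1: load  L0 | P0:I, P1:E(30) | bus: none
[14] P1: load  L2 | P0:I, P1:M(62) | bus: none
[15] P1: load  L2 | P0:I, P1:M(62) | bus: none
[16] P0: load  L2 | P0:S(62), P1:O(62) | bus: BusRd
[17] P0: load  L2 | P0:S(62), P1:O(62) | bus: none
[18] P1: load  L1 | P0:O(77), P1:S(77) | bus: BusRd
[19] P0: load  L2 | P0:S(62), P1:O(62) | bus: none
[20] P1: load  L2 | P0:S(62), P1:O(62) | bus: none
[21] P1: load  L2 | P0:S(62), P1:O(62) | bus: none
[22] P1: store L2 := 27 | P0:I, P1:M(27) | bus: BusUpgr
[23] P1: load  L2 | P0:I, P1:M(27) | bus: none
[24] P1: load  L2 | P0:I, P1:M(27) | bus: none
[25] P0: load  L2 | P0:S(27), P1:O(27) | bus: BusRd
[26] P1: store L0 := 47 | P0:I, P1:M(47) | bus: none
[27] P0: store L2 := 75 | P0:M(75), P1:I | bus: BusUpgr,Flush
[28] P0: store L0 := 39 | P0:M(39), P1:I | bus: BusRdX,Flush
[29] P0: store L3 := 71 | P0:M(71), P1:I | bus: BusRdX,Flush
[30] P1: load  L0 | P0:O(39), P1:S(39) | bus: BusRd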